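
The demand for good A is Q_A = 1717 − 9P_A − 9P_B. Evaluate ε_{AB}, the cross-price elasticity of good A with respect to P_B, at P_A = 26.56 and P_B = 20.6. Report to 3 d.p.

At P_A = 26.56 and P_B = 20.6: Q_A = 1292.56.
∂Q_A/∂P_B = -9.
ε = (∂Q_A/∂P_B)(P_B/Q_A) = -9 × (20.6/1292.56) ≈ -0.143.
Since ε < 0, good A and good B are complements.

-0.143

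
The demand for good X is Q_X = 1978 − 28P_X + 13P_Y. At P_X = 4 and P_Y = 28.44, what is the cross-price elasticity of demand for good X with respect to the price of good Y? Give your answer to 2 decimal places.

At P_X = 4 and P_Y = 28.44: Q_X = 2235.72.
∂Q_X/∂P_Y = 13.
ε = (∂Q_X/∂P_Y)(P_Y/Q_X) = 13 × (28.44/2235.72) ≈ 0.17.

0.17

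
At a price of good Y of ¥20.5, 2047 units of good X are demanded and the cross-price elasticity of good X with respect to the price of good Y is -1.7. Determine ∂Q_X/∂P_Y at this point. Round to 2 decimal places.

ε = (∂Q_X/∂P_Y)·(P_Y/Q_X) ⇒ ∂Q_X/∂P_Y = ε·Q_X/P_Y = -1.7 × 2047/20.5 ≈ -169.75.

-169.75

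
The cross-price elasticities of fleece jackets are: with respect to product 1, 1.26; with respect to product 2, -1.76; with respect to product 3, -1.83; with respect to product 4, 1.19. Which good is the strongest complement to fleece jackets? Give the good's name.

product 3

Complements have ε < 0. The most negative value is -1.83 (product 3).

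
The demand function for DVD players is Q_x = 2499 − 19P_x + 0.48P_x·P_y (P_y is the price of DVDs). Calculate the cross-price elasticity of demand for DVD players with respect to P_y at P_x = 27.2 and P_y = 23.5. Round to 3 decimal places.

At P_x = 27.2 and P_y = 23.5: Q_x = 2289.016.
∂Q_x/∂P_y = 0.48P_x = 0.48(27.2) = 13.0560.
ε = (∂Q_x/∂P_y)(P_y/Q_x) = 13.0560 × (23.5/2289.016) ≈ 0.134.
ε > 0: substitutes.

0.134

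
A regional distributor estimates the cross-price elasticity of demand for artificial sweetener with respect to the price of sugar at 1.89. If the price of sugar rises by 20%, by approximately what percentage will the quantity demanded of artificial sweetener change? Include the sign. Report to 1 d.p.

37.8%

%ΔQ ≈ ε × %ΔP of sugar = 1.89 × (20%) = 37.8%.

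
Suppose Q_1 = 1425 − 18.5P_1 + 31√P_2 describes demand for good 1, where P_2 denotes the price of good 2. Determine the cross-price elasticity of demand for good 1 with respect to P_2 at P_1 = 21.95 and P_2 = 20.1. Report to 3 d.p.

At P_1 = 21.95 and P_2 = 20.1: Q_1 = 1157.907.
∂Q_1/∂P_2 = 31/(2√P_2) = 31/(2√20.1) = 3.4573.
ε = (∂Q_1/∂P_2)(P_2/Q_1) = 3.4573 × (20.1/1157.907) ≈ 0.060.
ε > 0: substitutes.

0.060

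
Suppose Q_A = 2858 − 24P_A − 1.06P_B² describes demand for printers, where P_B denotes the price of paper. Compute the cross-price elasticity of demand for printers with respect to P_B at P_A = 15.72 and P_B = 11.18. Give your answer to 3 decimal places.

-0.113

At P_A = 15.72 and P_B = 11.18: Q_A = 2348.228.
∂Q_A/∂P_B = -2.12P_B = -2.12(11.18) = -23.7016.
ε = (∂Q_A/∂P_B)(P_B/Q_A) = -23.7016 × (11.18/2348.228) ≈ -0.113.
ε < 0: complements.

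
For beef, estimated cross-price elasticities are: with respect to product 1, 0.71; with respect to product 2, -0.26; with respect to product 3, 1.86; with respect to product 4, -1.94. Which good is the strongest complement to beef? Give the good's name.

Complements have ε < 0. The most negative value is -1.94 (product 4).

product 4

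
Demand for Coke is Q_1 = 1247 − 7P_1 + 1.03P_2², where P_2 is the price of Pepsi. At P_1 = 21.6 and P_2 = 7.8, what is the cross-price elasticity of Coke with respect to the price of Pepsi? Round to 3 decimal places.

0.108

At P_1 = 21.6 and P_2 = 7.8: Q_1 = 1158.465.
∂Q_1/∂P_2 = 2.06P_2 = 2.06(7.8) = 16.0680.
ε = (∂Q_1/∂P_2)(P_2/Q_1) = 16.0680 × (7.8/1158.465) ≈ 0.108.
ε > 0: substitutes.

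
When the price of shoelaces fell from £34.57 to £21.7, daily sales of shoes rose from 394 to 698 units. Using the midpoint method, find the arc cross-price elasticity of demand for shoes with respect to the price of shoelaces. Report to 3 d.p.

-1.217

ΔQ_A = 698 − 394 = 304; ΔP_B = 21.7 − 34.57 = -12.87.
Midpoints: Q̄_A = 546.0, P̄_B = 28.13.
ε = (ΔQ_A/Q̄_A)/(ΔP_B/P̄_B) = (304/546.0)/(-12.87/28.13) ≈ -1.217.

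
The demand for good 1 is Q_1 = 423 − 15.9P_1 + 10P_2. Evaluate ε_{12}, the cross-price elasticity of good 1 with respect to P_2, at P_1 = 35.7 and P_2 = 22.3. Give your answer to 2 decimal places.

2.85

At P_1 = 35.7 and P_2 = 22.3: Q_1 = 78.37.
∂Q_1/∂P_2 = 10.
ε = (∂Q_1/∂P_2)(P_2/Q_1) = 10 × (22.3/78.37) ≈ 2.85.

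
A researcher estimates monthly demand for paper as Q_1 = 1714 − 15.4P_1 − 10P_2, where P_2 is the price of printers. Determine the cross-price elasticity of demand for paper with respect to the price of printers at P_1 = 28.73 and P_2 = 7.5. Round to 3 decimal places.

At P_1 = 28.73 and P_2 = 7.5: Q_1 = 1196.558.
∂Q_1/∂P_2 = -10.
ε = (∂Q_1/∂P_2)(P_2/Q_1) = -10 × (7.5/1196.558) ≈ -0.063.

-0.063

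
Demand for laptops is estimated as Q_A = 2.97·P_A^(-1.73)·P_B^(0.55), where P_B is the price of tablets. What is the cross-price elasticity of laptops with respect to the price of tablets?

0.55

In a log-linear (constant-elasticity) demand function, the coefficient on the exponent of P_B is the cross-price elasticity.
ε = 0.55. Positive, so laptops and tablets are substitutes.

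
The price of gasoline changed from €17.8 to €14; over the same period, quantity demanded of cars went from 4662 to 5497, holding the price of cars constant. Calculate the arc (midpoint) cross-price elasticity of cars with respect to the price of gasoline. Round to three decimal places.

-0.688

ΔQ_A = 5497 − 4662 = 835; ΔP_B = 14 − 17.8 = -3.8.
Midpoints: Q̄_A = 5079.5, P̄_B = 15.90.
ε = (ΔQ_A/Q̄_A)/(ΔP_B/P̄_B) = (835/5079.5)/(-3.8/15.90) ≈ -0.688.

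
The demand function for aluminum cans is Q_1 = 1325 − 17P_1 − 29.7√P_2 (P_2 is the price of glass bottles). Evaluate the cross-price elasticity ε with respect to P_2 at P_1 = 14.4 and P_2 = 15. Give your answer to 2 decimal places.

-0.06

At P_1 = 14.4 and P_2 = 15: Q_1 = 965.172.
∂Q_1/∂P_2 = -29.7/(2√P_2) = -29.7/(2√15) = -3.8343.
ε = (∂Q_1/∂P_2)(P_2/Q_1) = -3.8343 × (15/965.172) ≈ -0.06.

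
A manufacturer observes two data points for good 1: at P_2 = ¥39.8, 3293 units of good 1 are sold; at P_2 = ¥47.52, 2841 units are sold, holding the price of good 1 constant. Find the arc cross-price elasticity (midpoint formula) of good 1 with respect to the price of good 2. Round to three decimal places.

-0.833

ΔQ_1 = 2841 − 3293 = -452; ΔP_2 = 47.52 − 39.8 = 7.72.
Midpoints: Q̄_1 = 3067.0, P̄_2 = 43.66.
ε = (ΔQ_1/Q̄_1)/(ΔP_2/P̄_2) = (-452/3067.0)/(7.72/43.66) ≈ -0.833.
ε < 0: good 1 and good 2 are complements.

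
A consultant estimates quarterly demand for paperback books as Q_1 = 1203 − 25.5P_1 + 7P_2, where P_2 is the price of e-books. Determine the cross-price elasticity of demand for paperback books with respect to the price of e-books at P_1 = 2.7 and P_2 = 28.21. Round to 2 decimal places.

0.15

At P_1 = 2.7 and P_2 = 28.21: Q_1 = 1331.62.
∂Q_1/∂P_2 = 7.
ε = (∂Q_1/∂P_2)(P_2/Q_1) = 7 × (28.21/1331.62) ≈ 0.15.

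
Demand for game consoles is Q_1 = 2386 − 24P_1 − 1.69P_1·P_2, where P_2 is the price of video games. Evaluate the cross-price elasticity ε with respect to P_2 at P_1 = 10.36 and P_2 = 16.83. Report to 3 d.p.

At P_1 = 10.36 and P_2 = 16.83: Q_1 = 1842.694.
∂Q_1/∂P_2 = -1.69P_1 = -1.69(10.36) = -17.5084.
ε = (∂Q_1/∂P_2)(P_2/Q_1) = -17.5084 × (16.83/1842.694) ≈ -0.160.

-0.160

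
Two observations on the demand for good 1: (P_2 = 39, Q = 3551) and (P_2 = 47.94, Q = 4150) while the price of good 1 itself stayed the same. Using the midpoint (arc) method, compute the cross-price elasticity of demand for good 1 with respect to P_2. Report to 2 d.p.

0.76

ΔQ_1 = 4150 − 3551 = 599; ΔP_2 = 47.94 − 39 = 8.94.
Midpoints: Q̄_1 = 3850.5, P̄_2 = 43.47.
ε = (ΔQ_1/Q̄_1)/(ΔP_2/P̄_2) = (599/3850.5)/(8.94/43.47) ≈ 0.76.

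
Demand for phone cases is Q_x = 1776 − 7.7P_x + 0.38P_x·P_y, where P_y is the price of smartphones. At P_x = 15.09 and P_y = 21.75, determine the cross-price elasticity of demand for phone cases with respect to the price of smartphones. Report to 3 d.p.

At P_x = 15.09 and P_y = 21.75: Q_x = 1784.526.
∂Q_x/∂P_y = 0.38P_x = 0.38(15.09) = 5.7342.
ε = (∂Q_x/∂P_y)(P_y/Q_x) = 5.7342 × (21.75/1784.526) ≈ 0.070.
ε > 0: substitutes.

0.070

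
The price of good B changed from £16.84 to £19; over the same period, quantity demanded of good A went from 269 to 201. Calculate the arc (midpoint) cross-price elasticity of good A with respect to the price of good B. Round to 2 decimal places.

-2.40

ΔQ_A = 201 − 269 = -68; ΔP_B = 19 − 16.84 = 2.16.
Midpoints: Q̄_A = 235.0, P̄_B = 17.92.
ε = (ΔQ_A/Q̄_A)/(ΔP_B/P̄_B) = (-68/235.0)/(2.16/17.92) ≈ -2.40.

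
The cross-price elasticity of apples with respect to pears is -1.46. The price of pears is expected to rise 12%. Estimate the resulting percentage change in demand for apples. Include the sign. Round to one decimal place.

%ΔQ ≈ ε × %ΔP of pears = -1.46 × (12%) = -17.5%.

-17.5%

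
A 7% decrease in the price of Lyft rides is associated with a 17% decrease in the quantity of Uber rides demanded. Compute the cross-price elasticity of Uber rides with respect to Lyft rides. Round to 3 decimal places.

2.429

ε = (%ΔQ of Uber rides) / (%ΔP of Lyft rides) = (-17%) / (-7%) ≈ 2.429.
Positive cross-price elasticity: substitutes.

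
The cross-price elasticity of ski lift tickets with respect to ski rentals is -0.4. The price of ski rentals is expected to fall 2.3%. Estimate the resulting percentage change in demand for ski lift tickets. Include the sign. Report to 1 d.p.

%ΔQ ≈ ε × %ΔP of ski rentals = -0.4 × (-2.3%) = 0.9%.

0.9%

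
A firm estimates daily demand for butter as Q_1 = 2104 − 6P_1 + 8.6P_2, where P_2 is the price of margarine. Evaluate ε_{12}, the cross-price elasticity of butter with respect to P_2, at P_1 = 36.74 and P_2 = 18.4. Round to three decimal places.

0.078

At P_1 = 36.74 and P_2 = 18.4: Q_1 = 2041.8.
∂Q_1/∂P_2 = 8.6.
ε = (∂Q_1/∂P_2)(P_2/Q_1) = 8.6 × (18.4/2041.8) ≈ 0.078.
Since ε > 0, butter and margarine are substitutes.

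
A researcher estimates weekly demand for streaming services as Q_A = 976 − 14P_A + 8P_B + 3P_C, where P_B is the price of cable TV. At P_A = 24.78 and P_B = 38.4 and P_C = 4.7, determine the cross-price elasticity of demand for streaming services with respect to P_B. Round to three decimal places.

At P_A = 24.78 and P_B = 38.4 and P_C = 4.7: Q_A = 950.38.
∂Q_A/∂P_B = 8.
ε = (∂Q_A/∂P_B)(P_B/Q_A) = 8 × (38.4/950.38) ≈ 0.323.
Since ε > 0, streaming services and cable TV are substitutes.

0.323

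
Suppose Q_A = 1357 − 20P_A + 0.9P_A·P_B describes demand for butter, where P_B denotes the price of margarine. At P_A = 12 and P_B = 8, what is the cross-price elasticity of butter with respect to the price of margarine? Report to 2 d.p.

At P_A = 12 and P_B = 8: Q_A = 1203.4.
∂Q_A/∂P_B = 0.9P_A = 0.9(12) = 10.8000.
ε = (∂Q_A/∂P_B)(P_B/Q_A) = 10.8000 × (8/1203.4) ≈ 0.07.
ε > 0: substitutes.

0.07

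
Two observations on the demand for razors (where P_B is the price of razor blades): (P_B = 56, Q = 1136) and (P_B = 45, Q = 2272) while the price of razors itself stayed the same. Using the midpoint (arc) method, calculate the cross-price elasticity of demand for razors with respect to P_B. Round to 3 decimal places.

-3.061

ΔQ_A = 2272 − 1136 = 1136; ΔP_B = 45 − 56 = -11.
Midpoints: Q̄_A = 1704.0, P̄_B = 50.50.
ε = (ΔQ_A/Q̄_A)/(ΔP_B/P̄_B) = (1136/1704.0)/(-11/50.50) ≈ -3.061.
ε < 0: razors and razor blades are complements.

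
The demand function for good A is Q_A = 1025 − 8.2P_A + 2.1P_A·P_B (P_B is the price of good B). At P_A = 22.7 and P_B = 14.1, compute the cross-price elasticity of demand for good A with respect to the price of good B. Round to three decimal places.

0.445

At P_A = 22.7 and P_B = 14.1: Q_A = 1511.007.
∂Q_A/∂P_B = 2.1P_A = 2.1(22.7) = 47.6700.
ε = (∂Q_A/∂P_B)(P_B/Q_A) = 47.6700 × (14.1/1511.007) ≈ 0.445.
ε > 0: substitutes.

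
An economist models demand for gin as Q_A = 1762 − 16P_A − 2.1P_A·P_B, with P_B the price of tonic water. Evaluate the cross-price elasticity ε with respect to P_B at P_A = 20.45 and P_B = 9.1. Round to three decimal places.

-0.374

At P_A = 20.45 and P_B = 9.1: Q_A = 1044.001.
∂Q_A/∂P_B = -2.1P_A = -2.1(20.45) = -42.9450.
ε = (∂Q_A/∂P_B)(P_B/Q_A) = -42.9450 × (9.1/1044.001) ≈ -0.374.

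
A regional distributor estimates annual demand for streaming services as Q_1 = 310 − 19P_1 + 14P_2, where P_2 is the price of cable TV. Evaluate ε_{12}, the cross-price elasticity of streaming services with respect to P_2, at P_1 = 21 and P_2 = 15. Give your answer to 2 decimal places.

1.74

At P_1 = 21 and P_2 = 15: Q_1 = 121.
∂Q_1/∂P_2 = 14.
ε = (∂Q_1/∂P_2)(P_2/Q_1) = 14 × (15/121) ≈ 1.74.
Since ε > 0, streaming services and cable TV are substitutes.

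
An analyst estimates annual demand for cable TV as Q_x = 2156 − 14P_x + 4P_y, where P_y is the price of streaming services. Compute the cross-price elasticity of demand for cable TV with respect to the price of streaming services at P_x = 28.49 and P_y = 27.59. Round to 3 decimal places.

At P_x = 28.49 and P_y = 27.59: Q_x = 1867.5.
∂Q_x/∂P_y = 4.
ε = (∂Q_x/∂P_y)(P_y/Q_x) = 4 × (27.59/1867.5) ≈ 0.059.

0.059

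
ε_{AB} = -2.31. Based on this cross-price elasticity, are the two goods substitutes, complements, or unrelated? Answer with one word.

complements

ε = -2.31 < 0, so a higher price of good B lowers demand for good A: complements.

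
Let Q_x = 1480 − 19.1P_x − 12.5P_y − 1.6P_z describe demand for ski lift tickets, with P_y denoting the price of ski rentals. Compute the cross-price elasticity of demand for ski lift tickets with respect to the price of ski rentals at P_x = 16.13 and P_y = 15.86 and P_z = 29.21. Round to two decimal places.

-0.21

At P_x = 16.13 and P_y = 15.86 and P_z = 29.21: Q_x = 926.931.
∂Q_x/∂P_y = -12.5.
ε = (∂Q_x/∂P_y)(P_y/Q_x) = -12.5 × (15.86/926.931) ≈ -0.21.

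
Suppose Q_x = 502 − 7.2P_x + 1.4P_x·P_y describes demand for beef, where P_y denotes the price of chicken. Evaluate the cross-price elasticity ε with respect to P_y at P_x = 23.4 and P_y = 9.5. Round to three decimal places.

0.483

At P_x = 23.4 and P_y = 9.5: Q_x = 644.74.
∂Q_x/∂P_y = 1.4P_x = 1.4(23.4) = 32.7600.
ε = (∂Q_x/∂P_y)(P_y/Q_x) = 32.7600 × (9.5/644.74) ≈ 0.483.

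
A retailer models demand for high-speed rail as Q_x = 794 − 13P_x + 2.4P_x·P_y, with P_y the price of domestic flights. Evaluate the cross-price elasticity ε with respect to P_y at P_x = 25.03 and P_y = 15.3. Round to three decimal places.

At P_x = 25.03 and P_y = 15.3: Q_x = 1387.712.
∂Q_x/∂P_y = 2.4P_x = 2.4(25.03) = 60.0720.
ε = (∂Q_x/∂P_y)(P_y/Q_x) = 60.0720 × (15.3/1387.712) ≈ 0.662.
ε > 0: substitutes.

0.662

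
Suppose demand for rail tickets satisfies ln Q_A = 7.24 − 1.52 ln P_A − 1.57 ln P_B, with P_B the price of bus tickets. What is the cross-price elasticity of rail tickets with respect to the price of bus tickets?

-1.57

In a log-linear (constant-elasticity) demand function, the coefficient on ln P_B is the cross-price elasticity.
ε = -1.57. Negative, so rail tickets and bus tickets are complements.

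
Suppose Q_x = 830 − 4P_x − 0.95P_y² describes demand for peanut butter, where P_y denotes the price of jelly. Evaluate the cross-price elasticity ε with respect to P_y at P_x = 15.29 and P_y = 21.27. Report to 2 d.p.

At P_x = 15.29 and P_y = 21.27: Q_x = 339.048.
∂Q_x/∂P_y = -1.9P_y = -1.9(21.27) = -40.4130.
ε = (∂Q_x/∂P_y)(P_y/Q_x) = -40.4130 × (21.27/339.048) ≈ -2.54.

-2.54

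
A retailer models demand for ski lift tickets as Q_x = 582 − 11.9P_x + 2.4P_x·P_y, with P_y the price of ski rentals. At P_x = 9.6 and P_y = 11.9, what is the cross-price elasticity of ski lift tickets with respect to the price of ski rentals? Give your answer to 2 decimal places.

0.37

At P_x = 9.6 and P_y = 11.9: Q_x = 741.936.
∂Q_x/∂P_y = 2.4P_x = 2.4(9.6) = 23.0400.
ε = (∂Q_x/∂P_y)(P_y/Q_x) = 23.0400 × (11.9/741.936) ≈ 0.37.
ε > 0: substitutes.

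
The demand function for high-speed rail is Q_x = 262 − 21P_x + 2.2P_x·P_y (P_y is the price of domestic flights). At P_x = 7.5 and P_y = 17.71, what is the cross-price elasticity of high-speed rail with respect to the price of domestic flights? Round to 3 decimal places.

At P_x = 7.5 and P_y = 17.71: Q_x = 396.715.
∂Q_x/∂P_y = 2.2P_x = 2.2(7.5) = 16.5000.
ε = (∂Q_x/∂P_y)(P_y/Q_x) = 16.5000 × (17.71/396.715) ≈ 0.737.

0.737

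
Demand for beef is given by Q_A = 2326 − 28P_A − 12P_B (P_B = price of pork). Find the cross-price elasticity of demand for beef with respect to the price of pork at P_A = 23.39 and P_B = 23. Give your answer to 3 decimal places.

-0.198

At P_A = 23.39 and P_B = 23: Q_A = 1395.08.
∂Q_A/∂P_B = -12.
ε = (∂Q_A/∂P_B)(P_B/Q_A) = -12 × (23/1395.08) ≈ -0.198.
Since ε < 0, beef and pork are complements.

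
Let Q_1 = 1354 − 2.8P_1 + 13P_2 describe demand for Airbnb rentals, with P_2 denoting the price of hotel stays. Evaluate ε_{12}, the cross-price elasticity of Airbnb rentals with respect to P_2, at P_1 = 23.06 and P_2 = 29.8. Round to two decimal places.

At P_1 = 23.06 and P_2 = 29.8: Q_1 = 1676.832.
∂Q_1/∂P_2 = 13.
ε = (∂Q_1/∂P_2)(P_2/Q_1) = 13 × (29.8/1676.832) ≈ 0.23.

0.23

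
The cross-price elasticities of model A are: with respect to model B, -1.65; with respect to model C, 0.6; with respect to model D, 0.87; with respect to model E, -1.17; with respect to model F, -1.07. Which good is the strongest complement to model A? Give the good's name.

Complements have ε < 0. The most negative value is -1.65 (model B).

model B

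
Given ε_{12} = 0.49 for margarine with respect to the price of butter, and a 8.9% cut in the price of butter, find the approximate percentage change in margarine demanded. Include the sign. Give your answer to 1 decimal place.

-4.4%

%ΔQ ≈ ε × %ΔP of butter = 0.49 × (-8.9%) = -4.4%.
Demand for margarine falls by about 4.4%.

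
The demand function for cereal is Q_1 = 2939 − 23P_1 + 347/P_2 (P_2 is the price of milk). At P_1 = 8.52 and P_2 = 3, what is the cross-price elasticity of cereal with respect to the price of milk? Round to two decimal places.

At P_1 = 8.52 and P_2 = 3: Q_1 = 2858.707.
∂Q_1/∂P_2 = −347/P_2² = -38.5556.
ε = (∂Q_1/∂P_2)(P_2/Q_1) = -38.5556 × (3/2858.707) ≈ -0.04.

-0.04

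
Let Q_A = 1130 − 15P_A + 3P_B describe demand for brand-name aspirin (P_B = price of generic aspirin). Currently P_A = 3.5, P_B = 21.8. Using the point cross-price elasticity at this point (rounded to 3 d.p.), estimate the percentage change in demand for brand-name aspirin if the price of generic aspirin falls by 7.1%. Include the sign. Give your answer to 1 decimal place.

At P_A = 3.5, P_B = 21.8: Q_A = 1142.9.
∂Q_A/∂P_B = 3.
ε = (∂Q_A/∂P_B)(P_B/Q_A) = 3.0000 × 21.8/1142.9 ≈ 0.057.
%ΔQ_A ≈ ε × %ΔP_B = 0.057 × (-7.1%) = -0.4%.

-0.4%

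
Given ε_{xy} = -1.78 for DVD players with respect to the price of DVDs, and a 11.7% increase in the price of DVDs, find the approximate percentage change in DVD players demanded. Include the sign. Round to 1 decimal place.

-20.8%

%ΔQ ≈ ε × %ΔP of DVDs = -1.78 × (11.7%) = -20.8%.
Demand for DVD players falls by about 20.8%.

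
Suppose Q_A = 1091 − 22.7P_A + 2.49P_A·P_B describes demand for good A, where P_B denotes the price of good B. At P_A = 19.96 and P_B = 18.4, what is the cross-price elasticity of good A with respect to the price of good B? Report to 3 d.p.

At P_A = 19.96 and P_B = 18.4: Q_A = 1552.395.
∂Q_A/∂P_B = 2.49P_A = 2.49(19.96) = 49.7004.
ε = (∂Q_A/∂P_B)(P_B/Q_A) = 49.7004 × (18.4/1552.395) ≈ 0.589.
ε > 0: substitutes.

0.589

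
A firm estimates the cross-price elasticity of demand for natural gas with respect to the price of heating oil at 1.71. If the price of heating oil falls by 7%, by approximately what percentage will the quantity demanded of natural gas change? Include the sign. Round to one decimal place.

-12.0%

%ΔQ ≈ ε × %ΔP of heating oil = 1.71 × (-7%) = -12.0%.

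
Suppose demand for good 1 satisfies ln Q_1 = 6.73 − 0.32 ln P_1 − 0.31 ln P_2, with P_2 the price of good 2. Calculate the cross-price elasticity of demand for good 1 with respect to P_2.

-0.31

In a log-linear (constant-elasticity) demand function, the coefficient on ln P_2 is the cross-price elasticity.
ε = -0.31. Negative, so good 1 and good 2 are complements.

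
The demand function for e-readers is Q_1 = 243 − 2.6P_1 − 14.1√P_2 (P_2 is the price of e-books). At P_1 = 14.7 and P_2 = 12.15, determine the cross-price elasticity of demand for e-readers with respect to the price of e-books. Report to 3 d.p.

At P_1 = 14.7 and P_2 = 12.15: Q_1 = 155.632.
∂Q_1/∂P_2 = -14.1/(2√P_2) = -14.1/(2√12.15) = -2.0226.
ε = (∂Q_1/∂P_2)(P_2/Q_1) = -2.0226 × (12.15/155.632) ≈ -0.158.

-0.158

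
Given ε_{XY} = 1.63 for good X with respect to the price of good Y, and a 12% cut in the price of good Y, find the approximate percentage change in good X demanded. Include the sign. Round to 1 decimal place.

%ΔQ ≈ ε × %ΔP of good Y = 1.63 × (-12%) = -19.6%.
Demand for good X falls by about 19.6%.

-19.6%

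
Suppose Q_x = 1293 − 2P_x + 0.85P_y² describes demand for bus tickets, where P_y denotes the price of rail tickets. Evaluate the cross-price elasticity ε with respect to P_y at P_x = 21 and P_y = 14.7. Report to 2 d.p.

0.26

At P_x = 21 and P_y = 14.7: Q_x = 1434.677.
∂Q_x/∂P_y = 1.7P_y = 1.7(14.7) = 24.9900.
ε = (∂Q_x/∂P_y)(P_y/Q_x) = 24.9900 × (14.7/1434.677) ≈ 0.26.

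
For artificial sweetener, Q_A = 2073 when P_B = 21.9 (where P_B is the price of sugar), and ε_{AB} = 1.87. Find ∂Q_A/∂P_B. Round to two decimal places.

ε = (∂Q_A/∂P_B)·(P_B/Q_A) ⇒ ∂Q_A/∂P_B = ε·Q_A/P_B = 1.87 × 2073/21.9 ≈ 177.01.

177.01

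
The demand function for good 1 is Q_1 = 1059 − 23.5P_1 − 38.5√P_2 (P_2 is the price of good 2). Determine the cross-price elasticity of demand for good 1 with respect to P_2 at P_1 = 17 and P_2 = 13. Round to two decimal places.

-0.13

At P_1 = 17 and P_2 = 13: Q_1 = 520.686.
∂Q_1/∂P_2 = -38.5/(2√P_2) = -38.5/(2√13) = -5.3390.
ε = (∂Q_1/∂P_2)(P_2/Q_1) = -5.3390 × (13/520.686) ≈ -0.13.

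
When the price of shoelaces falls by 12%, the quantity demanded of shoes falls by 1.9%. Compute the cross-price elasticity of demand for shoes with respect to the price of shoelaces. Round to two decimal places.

0.16

ε = (%ΔQ of shoes) / (%ΔP of shoelaces) = (-1.9%) / (-12%) ≈ 0.16.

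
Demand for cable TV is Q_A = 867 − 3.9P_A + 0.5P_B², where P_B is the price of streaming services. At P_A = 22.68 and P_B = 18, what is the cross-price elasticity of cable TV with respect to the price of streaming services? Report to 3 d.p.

0.344

At P_A = 22.68 and P_B = 18: Q_A = 940.548.
∂Q_A/∂P_B = 1P_B = 1(18) = 18.0000.
ε = (∂Q_A/∂P_B)(P_B/Q_A) = 18.0000 × (18/940.548) ≈ 0.344.
ε > 0: substitutes.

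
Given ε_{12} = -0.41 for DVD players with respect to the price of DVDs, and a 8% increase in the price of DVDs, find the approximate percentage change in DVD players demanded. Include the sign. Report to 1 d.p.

-3.3%

%ΔQ ≈ ε × %ΔP of DVDs = -0.41 × (8%) = -3.3%.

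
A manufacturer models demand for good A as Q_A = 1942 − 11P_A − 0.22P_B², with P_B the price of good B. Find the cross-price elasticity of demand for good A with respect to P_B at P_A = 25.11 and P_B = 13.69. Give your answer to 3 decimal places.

-0.051

At P_A = 25.11 and P_B = 13.69: Q_A = 1624.558.
∂Q_A/∂P_B = -0.44P_B = -0.44(13.69) = -6.0236.
ε = (∂Q_A/∂P_B)(P_B/Q_A) = -6.0236 × (13.69/1624.558) ≈ -0.051.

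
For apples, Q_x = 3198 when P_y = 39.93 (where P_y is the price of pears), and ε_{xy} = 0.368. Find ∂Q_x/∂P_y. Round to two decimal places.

29.47

ε = (∂Q_x/∂P_y)·(P_y/Q_x) ⇒ ∂Q_x/∂P_y = ε·Q_x/P_y = 0.368 × 3198/39.93 ≈ 29.47.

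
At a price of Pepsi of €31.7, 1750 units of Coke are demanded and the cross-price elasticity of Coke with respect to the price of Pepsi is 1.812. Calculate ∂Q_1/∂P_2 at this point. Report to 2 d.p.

ε = (∂Q_1/∂P_2)·(P_2/Q_1) ⇒ ∂Q_1/∂P_2 = ε·Q_1/P_2 = 1.812 × 1750/31.7 ≈ 100.03.

100.03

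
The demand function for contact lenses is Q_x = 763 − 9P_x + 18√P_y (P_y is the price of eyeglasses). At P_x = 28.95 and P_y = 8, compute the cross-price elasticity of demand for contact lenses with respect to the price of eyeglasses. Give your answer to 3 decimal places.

0.046

At P_x = 28.95 and P_y = 8: Q_x = 553.362.
∂Q_x/∂P_y = 18/(2√P_y) = 18/(2√8) = 3.1820.
ε = (∂Q_x/∂P_y)(P_y/Q_x) = 3.1820 × (8/553.362) ≈ 0.046.
ε > 0: substitutes.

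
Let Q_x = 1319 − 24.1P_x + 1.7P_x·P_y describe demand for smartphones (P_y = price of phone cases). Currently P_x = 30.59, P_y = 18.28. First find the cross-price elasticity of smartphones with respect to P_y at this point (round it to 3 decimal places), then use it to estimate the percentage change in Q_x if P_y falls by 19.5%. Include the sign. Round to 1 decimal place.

-12.1%

At P_x = 30.59, P_y = 18.28: Q_x = 1532.396.
∂Q_x/∂P_y = 1.7P_x = 52.0030.
ε = (∂Q_x/∂P_y)(P_y/Q_x) = 52.0030 × 18.28/1532.396 ≈ 0.620.
%ΔQ_x ≈ ε × %ΔP_y = 0.620 × (-19.5%) = -12.1%.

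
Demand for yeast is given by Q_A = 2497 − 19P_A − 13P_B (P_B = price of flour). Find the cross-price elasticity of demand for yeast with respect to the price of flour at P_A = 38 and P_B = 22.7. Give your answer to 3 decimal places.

At P_A = 38 and P_B = 22.7: Q_A = 1479.9.
∂Q_A/∂P_B = -13.
ε = (∂Q_A/∂P_B)(P_B/Q_A) = -13 × (22.7/1479.9) ≈ -0.199.

-0.199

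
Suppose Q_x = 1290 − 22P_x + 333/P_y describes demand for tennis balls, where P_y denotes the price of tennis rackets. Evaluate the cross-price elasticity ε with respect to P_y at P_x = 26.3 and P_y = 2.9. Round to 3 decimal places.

At P_x = 26.3 and P_y = 2.9: Q_x = 826.228.
∂Q_x/∂P_y = −333/P_y² = -39.5957.
ε = (∂Q_x/∂P_y)(P_y/Q_x) = -39.5957 × (2.9/826.228) ≈ -0.139.
ε < 0: complements.

-0.139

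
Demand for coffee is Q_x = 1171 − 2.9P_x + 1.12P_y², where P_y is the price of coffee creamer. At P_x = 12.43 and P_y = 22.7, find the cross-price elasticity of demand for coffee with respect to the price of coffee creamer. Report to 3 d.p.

0.674

At P_x = 12.43 and P_y = 22.7: Q_x = 1712.078.
∂Q_x/∂P_y = 2.24P_y = 2.24(22.7) = 50.8480.
ε = (∂Q_x/∂P_y)(P_y/Q_x) = 50.8480 × (22.7/1712.078) ≈ 0.674.
ε > 0: substitutes.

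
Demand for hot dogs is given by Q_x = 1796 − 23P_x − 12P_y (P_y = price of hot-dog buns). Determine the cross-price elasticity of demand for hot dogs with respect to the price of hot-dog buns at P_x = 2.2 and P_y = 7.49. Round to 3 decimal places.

At P_x = 2.2 and P_y = 7.49: Q_x = 1655.52.
∂Q_x/∂P_y = -12.
ε = (∂Q_x/∂P_y)(P_y/Q_x) = -12 × (7.49/1655.52) ≈ -0.054.
Since ε < 0, hot dogs and hot-dog buns are complements.

-0.054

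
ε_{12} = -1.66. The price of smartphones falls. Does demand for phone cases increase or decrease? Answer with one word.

increase

ε < 0 and the price of smartphones falls, so the quantity of phone cases moves in the opposite direction: it increases.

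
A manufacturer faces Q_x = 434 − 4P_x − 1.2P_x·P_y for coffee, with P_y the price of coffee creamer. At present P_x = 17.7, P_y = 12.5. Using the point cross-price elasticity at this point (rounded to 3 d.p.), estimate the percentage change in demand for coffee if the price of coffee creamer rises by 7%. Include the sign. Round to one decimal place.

-19.0%

At P_x = 17.7, P_y = 12.5: Q_x = 97.7.
∂Q_x/∂P_y = -1.2P_x = -21.2400.
ε = (∂Q_x/∂P_y)(P_y/Q_x) = -21.2400 × 12.5/97.7 ≈ -2.718.
%ΔQ_x ≈ ε × %ΔP_y = -2.718 × (7%) = -19.0%.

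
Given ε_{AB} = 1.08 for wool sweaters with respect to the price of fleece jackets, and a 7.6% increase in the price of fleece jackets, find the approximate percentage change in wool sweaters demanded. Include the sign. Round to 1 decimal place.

%ΔQ ≈ ε × %ΔP of fleece jackets = 1.08 × (7.6%) = 8.2%.

8.2%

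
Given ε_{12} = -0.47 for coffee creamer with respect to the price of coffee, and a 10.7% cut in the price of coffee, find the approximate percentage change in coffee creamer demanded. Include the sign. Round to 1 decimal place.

%ΔQ ≈ ε × %ΔP of coffee = -0.47 × (-10.7%) = 5.0%.
Demand for coffee creamer rises by about 5.0%.

5.0%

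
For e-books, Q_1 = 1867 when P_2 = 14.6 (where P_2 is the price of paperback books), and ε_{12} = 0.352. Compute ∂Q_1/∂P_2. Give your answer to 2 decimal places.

45.01

ε = (∂Q_1/∂P_2)·(P_2/Q_1) ⇒ ∂Q_1/∂P_2 = ε·Q_1/P_2 = 0.352 × 1867/14.6 ≈ 45.01.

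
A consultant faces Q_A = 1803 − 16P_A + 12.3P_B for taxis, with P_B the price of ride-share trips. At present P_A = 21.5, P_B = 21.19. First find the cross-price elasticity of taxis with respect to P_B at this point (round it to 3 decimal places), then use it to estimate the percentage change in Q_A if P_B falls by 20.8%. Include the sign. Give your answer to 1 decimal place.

-3.2%

At P_A = 21.5, P_B = 21.19: Q_A = 1719.637.
∂Q_A/∂P_B = 12.3.
ε = (∂Q_A/∂P_B)(P_B/Q_A) = 12.3000 × 21.19/1719.637 ≈ 0.152.
%ΔQ_A ≈ ε × %ΔP_B = 0.152 × (-20.8%) = -3.2%.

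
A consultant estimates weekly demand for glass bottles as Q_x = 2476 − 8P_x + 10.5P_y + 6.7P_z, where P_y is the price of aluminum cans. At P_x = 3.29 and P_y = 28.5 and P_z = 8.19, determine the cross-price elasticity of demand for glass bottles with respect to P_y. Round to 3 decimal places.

0.107

At P_x = 3.29 and P_y = 28.5 and P_z = 8.19: Q_x = 2803.803.
∂Q_x/∂P_y = 10.5.
ε = (∂Q_x/∂P_y)(P_y/Q_x) = 10.5 × (28.5/2803.803) ≈ 0.107.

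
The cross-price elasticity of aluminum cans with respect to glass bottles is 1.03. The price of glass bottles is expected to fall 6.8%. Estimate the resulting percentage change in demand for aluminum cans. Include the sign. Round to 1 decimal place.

%ΔQ ≈ ε × %ΔP of glass bottles = 1.03 × (-6.8%) = -7.0%.
Demand for aluminum cans falls by about 7.0%.

-7.0%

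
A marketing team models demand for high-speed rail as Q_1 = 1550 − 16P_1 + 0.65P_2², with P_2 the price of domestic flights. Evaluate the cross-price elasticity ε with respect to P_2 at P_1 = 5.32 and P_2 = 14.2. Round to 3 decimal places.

At P_1 = 5.32 and P_2 = 14.2: Q_1 = 1595.946.
∂Q_1/∂P_2 = 1.3P_2 = 1.3(14.2) = 18.4600.
ε = (∂Q_1/∂P_2)(P_2/Q_1) = 18.4600 × (14.2/1595.946) ≈ 0.164.
ε > 0: substitutes.

0.164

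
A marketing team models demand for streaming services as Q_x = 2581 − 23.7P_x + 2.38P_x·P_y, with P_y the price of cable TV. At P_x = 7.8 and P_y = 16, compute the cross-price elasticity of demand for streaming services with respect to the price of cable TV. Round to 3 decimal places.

0.110

At P_x = 7.8 and P_y = 16: Q_x = 2693.164.
∂Q_x/∂P_y = 2.38P_x = 2.38(7.8) = 18.5640.
ε = (∂Q_x/∂P_y)(P_y/Q_x) = 18.5640 × (16/2693.164) ≈ 0.110.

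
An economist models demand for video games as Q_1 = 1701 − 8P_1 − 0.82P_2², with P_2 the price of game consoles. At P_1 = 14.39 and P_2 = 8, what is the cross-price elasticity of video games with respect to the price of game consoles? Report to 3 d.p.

At P_1 = 14.39 and P_2 = 8: Q_1 = 1533.4.
∂Q_1/∂P_2 = -1.64P_2 = -1.64(8) = -13.1200.
ε = (∂Q_1/∂P_2)(P_2/Q_1) = -13.1200 × (8/1533.4) ≈ -0.068.
ε < 0: complements.

-0.068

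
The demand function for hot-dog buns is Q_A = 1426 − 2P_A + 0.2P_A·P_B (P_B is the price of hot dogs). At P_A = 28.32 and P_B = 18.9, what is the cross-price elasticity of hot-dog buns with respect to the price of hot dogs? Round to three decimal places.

0.073

At P_A = 28.32 and P_B = 18.9: Q_A = 1476.410.
∂Q_A/∂P_B = 0.2P_A = 0.2(28.32) = 5.6640.
ε = (∂Q_A/∂P_B)(P_B/Q_A) = 5.6640 × (18.9/1476.410) ≈ 0.073.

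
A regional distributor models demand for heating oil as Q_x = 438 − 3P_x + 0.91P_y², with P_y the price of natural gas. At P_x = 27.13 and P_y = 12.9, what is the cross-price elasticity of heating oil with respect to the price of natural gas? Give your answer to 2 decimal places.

0.60

At P_x = 27.13 and P_y = 12.9: Q_x = 508.043.
∂Q_x/∂P_y = 1.82P_y = 1.82(12.9) = 23.4780.
ε = (∂Q_x/∂P_y)(P_y/Q_x) = 23.4780 × (12.9/508.043) ≈ 0.60.
ε > 0: substitutes.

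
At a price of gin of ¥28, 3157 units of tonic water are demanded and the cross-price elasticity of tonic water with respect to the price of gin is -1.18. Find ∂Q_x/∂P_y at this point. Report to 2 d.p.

-133.05

ε = (∂Q_x/∂P_y)·(P_y/Q_x) ⇒ ∂Q_x/∂P_y = ε·Q_x/P_y = -1.18 × 3157/28 ≈ -133.05.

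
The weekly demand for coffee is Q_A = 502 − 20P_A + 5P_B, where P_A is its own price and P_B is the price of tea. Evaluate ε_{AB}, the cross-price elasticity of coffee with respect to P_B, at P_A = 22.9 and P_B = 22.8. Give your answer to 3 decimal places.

At P_A = 22.9 and P_B = 22.8: Q_A = 158.
∂Q_A/∂P_B = 5.
ε = (∂Q_A/∂P_B)(P_B/Q_A) = 5 × (22.8/158) ≈ 0.722.

0.722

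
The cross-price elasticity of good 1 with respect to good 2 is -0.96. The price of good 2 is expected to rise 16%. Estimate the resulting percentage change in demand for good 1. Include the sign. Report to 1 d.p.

%ΔQ ≈ ε × %ΔP of good 2 = -0.96 × (16%) = -15.4%.

-15.4%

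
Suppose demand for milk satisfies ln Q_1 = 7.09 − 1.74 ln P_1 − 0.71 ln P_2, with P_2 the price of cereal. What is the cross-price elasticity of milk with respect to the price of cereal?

In a log-linear (constant-elasticity) demand function, the coefficient on ln P_2 is the cross-price elasticity.
ε = -0.71. Negative, so milk and cereal are complements.

-0.71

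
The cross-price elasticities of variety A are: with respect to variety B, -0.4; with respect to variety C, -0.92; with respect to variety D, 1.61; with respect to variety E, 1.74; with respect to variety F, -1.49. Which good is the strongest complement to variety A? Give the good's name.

Complements have ε < 0. The most negative value is -1.49 (variety F).

variety F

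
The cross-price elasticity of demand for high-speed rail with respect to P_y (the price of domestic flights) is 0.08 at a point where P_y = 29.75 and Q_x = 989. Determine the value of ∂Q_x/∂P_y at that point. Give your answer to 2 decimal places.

ε = (∂Q_x/∂P_y)·(P_y/Q_x) ⇒ ∂Q_x/∂P_y = ε·Q_x/P_y = 0.08 × 989/29.75 ≈ 2.66.

2.66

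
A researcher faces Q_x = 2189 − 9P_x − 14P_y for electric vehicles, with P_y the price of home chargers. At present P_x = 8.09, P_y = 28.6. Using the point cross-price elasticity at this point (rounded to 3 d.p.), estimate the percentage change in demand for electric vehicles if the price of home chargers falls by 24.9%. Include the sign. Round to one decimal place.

5.8%

At P_x = 8.09, P_y = 28.6: Q_x = 1715.79.
∂Q_x/∂P_y = -14.
ε = (∂Q_x/∂P_y)(P_y/Q_x) = -14.0000 × 28.6/1715.79 ≈ -0.233.
%ΔQ_x ≈ ε × %ΔP_y = -0.233 × (-24.9%) = 5.8%.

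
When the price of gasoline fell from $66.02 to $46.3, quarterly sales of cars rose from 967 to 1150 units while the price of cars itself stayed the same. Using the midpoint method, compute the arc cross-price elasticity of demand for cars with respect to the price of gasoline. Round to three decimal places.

ΔQ_A = 1150 − 967 = 183; ΔP_B = 46.3 − 66.02 = -19.72.
Midpoints: Q̄_A = 1058.5, P̄_B = 56.16.
ε = (ΔQ_A/Q̄_A)/(ΔP_B/P̄_B) = (183/1058.5)/(-19.72/56.16) ≈ -0.492.

-0.492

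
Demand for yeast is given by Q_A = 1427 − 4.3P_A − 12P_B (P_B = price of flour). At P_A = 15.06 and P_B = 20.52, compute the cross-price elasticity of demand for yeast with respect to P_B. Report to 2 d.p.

-0.22

At P_A = 15.06 and P_B = 20.52: Q_A = 1116.002.
∂Q_A/∂P_B = -12.
ε = (∂Q_A/∂P_B)(P_B/Q_A) = -12 × (20.52/1116.002) ≈ -0.22.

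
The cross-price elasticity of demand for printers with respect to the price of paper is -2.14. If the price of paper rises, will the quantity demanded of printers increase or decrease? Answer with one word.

decrease

ε < 0 and the price of paper rises, so the quantity of printers moves in the opposite direction: it decreases.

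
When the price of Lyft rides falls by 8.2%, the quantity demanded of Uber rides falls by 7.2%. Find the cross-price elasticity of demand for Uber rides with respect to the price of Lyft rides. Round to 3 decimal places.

0.878

ε = (%ΔQ of Uber rides) / (%ΔP of Lyft rides) = (-7.2%) / (-8.2%) ≈ 0.878.
Positive cross-price elasticity: substitutes.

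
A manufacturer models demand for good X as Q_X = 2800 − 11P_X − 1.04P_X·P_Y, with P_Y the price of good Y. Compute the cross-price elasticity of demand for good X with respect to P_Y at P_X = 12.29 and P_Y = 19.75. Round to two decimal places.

At P_X = 12.29 and P_Y = 19.75: Q_X = 2412.373.
∂Q_X/∂P_Y = -1.04P_X = -1.04(12.29) = -12.7816.
ε = (∂Q_X/∂P_Y)(P_Y/Q_X) = -12.7816 × (19.75/2412.373) ≈ -0.10.

-0.10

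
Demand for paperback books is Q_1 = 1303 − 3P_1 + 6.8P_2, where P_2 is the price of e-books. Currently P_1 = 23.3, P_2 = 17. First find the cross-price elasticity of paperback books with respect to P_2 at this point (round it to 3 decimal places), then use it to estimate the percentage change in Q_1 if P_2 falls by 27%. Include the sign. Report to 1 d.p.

-2.3%

At P_1 = 23.3, P_2 = 17: Q_1 = 1348.7.
∂Q_1/∂P_2 = 6.8.
ε = (∂Q_1/∂P_2)(P_2/Q_1) = 6.8000 × 17/1348.7 ≈ 0.086.
%ΔQ_1 ≈ ε × %ΔP_2 = 0.086 × (-27%) = -2.3%.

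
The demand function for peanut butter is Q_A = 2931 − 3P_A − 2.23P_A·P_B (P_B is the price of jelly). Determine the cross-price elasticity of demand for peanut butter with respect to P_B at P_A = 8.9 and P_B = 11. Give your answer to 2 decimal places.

At P_A = 8.9 and P_B = 11: Q_A = 2685.983.
∂Q_A/∂P_B = -2.23P_A = -2.23(8.9) = -19.8470.
ε = (∂Q_A/∂P_B)(P_B/Q_A) = -19.8470 × (11/2685.983) ≈ -0.08.
ε < 0: complements.

-0.08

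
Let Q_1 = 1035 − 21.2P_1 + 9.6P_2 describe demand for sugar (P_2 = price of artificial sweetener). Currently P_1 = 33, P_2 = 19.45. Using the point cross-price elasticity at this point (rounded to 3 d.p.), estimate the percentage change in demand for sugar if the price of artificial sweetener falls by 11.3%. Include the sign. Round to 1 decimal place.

-4.0%

At P_1 = 33, P_2 = 19.45: Q_1 = 522.12.
∂Q_1/∂P_2 = 9.6.
ε = (∂Q_1/∂P_2)(P_2/Q_1) = 9.6000 × 19.45/522.12 ≈ 0.358.
%ΔQ_1 ≈ ε × %ΔP_2 = 0.358 × (-11.3%) = -4.0%.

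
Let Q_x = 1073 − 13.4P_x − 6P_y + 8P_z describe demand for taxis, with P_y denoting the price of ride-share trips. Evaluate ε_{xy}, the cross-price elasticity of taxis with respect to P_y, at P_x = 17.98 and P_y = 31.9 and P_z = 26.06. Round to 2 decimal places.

At P_x = 17.98 and P_y = 31.9 and P_z = 26.06: Q_x = 849.148.
∂Q_x/∂P_y = -6.
ε = (∂Q_x/∂P_y)(P_y/Q_x) = -6 × (31.9/849.148) ≈ -0.23.
Since ε < 0, taxis and ride-share trips are complements.

-0.23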